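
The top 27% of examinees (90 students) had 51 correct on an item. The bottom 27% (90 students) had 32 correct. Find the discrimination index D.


p_upper = 51/90 = 0.5667
p_lower = 32/90 = 0.3556
D = 0.5667 - 0.3556 = 0.2111

0.2111


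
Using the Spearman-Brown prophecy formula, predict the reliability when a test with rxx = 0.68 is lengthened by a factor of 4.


r_new = (n * rxx) / (1 + (n-1) * rxx)
r_new = (4 * 0.68) / (1 + 3 * 0.68)
r_new = 2.72 / 3.04
r_new = 0.8947

0.8947


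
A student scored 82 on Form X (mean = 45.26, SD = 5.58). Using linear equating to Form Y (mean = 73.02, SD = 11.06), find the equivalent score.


slope = SD_Y / SD_X = 11.06 / 5.58 ~ 1.9821
intercept = mean_Y - slope * mean_X = 73.02 - (11.06 / 5.58) * 45.26 ~ -16.6889
Y = slope * X + intercept. To avoid rounding drift from the rounded slope/intercept, evaluate the equivalent form Y = mean_Y + SD_Y * (X - mean_X) / SD_X at full precision:
Y = 73.02 + 11.06 * (82 - 45.26) / 5.58
Y = 73.02 + 11.06 * 36.74 / 5.58
Y = 73.02 + 406.3444 / 5.58
Y = 73.02 + 72.8216
Y = 145.8416

145.8416


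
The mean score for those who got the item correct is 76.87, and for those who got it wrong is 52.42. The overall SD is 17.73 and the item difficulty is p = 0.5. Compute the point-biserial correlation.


q = 1 - p = 0.5
rpb = ((M1 - M0) / SD) * sqrt(p * q)
rpb = ((76.87 - 52.42) / 17.73) * sqrt(0.5 * 0.5)
rpb = 0.6895

0.6895


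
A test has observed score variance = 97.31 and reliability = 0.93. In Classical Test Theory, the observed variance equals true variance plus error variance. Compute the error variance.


var_true = rxx * var_obs = 0.93 * 97.31 = 90.4983
var_error = var_obs - var_true
var_error = 97.31 - 90.4983
var_error = 6.8117

6.8117


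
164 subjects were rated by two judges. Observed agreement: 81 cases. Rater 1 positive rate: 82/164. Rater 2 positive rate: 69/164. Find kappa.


P_o = 81/164 = 0.493902
P_e = (82*69 + 82*95) / 26896 = 0.5
kappa = (P_o - P_e) / (1 - P_e)
kappa = (0.493902 - 0.5) / (1 - 0.5)
kappa = -0.0122

-0.0122


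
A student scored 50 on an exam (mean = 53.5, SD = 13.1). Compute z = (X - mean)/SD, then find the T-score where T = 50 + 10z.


z = (X - mean) / SD = (50 - 53.5) / 13.1
z = -3.5 / 13.1
z = -0.2672
T-score = T = 50 + 10z
Carry z at full precision (z = -3.5 / 13.1) into the conversion:
T-score = 50 + 10 * (-3.5 / 13.1) = 50 + -35 / 13.1
T-score = 50 + -2.6718
T-score = 47.3282

47.3282


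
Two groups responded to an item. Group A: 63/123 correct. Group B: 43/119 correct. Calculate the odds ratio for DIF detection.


Odds_A = 63/60 = 1.05
Odds_B = 43/76 = 0.5658
OR = Odds_A / Odds_B = 1.05 / 0.5658
Exactly, OR = (63 * 76) / (60 * 43) = 4788 / 2580
OR = 1.8558

1.8558


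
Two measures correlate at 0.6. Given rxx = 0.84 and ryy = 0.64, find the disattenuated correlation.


r_corrected = rxy / sqrt(rxx * ryy)
= 0.6 / sqrt(0.84 * 0.64)
= 0.6 / sqrt(0.5376)
= 0.6 / 0.733212
r_corrected = 0.8183

0.8183


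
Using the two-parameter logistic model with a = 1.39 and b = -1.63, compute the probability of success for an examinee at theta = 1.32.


a*(theta - b) = 1.39 * (1.32 - -1.63) = 4.1005
exp(-4.1005) = 0.0166
P = 1 / (1 + 0.0166)
P = 0.9837

0.9837


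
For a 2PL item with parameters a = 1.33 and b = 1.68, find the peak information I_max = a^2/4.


For 2PL, max info at theta = b = 1.68
I_max = a^2 / 4 = 1.33^2 / 4
= 1.7689 / 4
I_max = 0.4422

0.4422


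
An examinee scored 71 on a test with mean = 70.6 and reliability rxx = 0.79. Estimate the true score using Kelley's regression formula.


T_est = rxx * X + (1 - rxx) * mean
T_est = 0.79 * 71 + 0.21 * 70.6
T_est = 56.09 + 14.826
T_est = 70.916

70.916


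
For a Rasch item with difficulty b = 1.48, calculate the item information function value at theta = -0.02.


P = 1/(1+exp(-(-0.02-1.48))) = 0.1824
I = P*(1-P) = 0.1824 * 0.8176
I = 0.1491

0.1491


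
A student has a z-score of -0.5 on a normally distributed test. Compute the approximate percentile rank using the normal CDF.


CDF(z) = 0.5 * (1 + erf(z/sqrt(2)))
erf(-0.3536) = -0.3829
CDF = 0.3085
Percentile rank = 0.3085 * 100 = 30.85

30.85


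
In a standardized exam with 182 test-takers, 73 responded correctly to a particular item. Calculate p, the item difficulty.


Item difficulty p = number correct / total examinees
p = 73 / 182
p = 0.4011

0.4011


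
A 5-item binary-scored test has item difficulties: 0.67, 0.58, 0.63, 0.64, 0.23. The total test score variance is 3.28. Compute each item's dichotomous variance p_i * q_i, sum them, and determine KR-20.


For each item, compute p_i * q_i:
  Item 1: 0.67 * 0.33 = 0.2211
  Item 2: 0.58 * 0.42 = 0.2436
  Item 3: 0.63 * 0.37 = 0.2331
  Item 4: 0.64 * 0.36 = 0.2304
  Item 5: 0.23 * 0.77 = 0.1771
Sum(p_i * q_i) = 0.2211 + 0.2436 + 0.2331 + 0.2304 + 0.1771 = 1.1053
KR-20 = (k/(k-1)) * (1 - Sum(p_i*q_i) / Var_total)
= (5/4) * (1 - 1.1053/3.28)
= 1.25 * 0.663
KR-20 = 0.8288

0.8288


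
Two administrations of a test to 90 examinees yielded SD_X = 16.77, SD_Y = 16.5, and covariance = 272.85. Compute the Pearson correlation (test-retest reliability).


r = cov(X,Y) / (SD_X * SD_Y)
r = 272.85 / (16.77 * 16.5)
r = 272.85 / 276.705
r = 0.9861

0.9861


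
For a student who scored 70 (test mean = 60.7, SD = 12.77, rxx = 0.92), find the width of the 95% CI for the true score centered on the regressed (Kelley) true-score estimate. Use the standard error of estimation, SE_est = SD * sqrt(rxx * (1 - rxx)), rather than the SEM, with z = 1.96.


True score estimate = 0.92*70 + 0.08*60.7 = 69.256
SE_est = SD * sqrt(rxx * (1 - rxx)) = 12.77 * sqrt(0.92 * 0.08) = 12.77 * sqrt(0.0736) = 3.464414
CI = T_est +/- z * SE_est, so width = 2 * z * SE_est = 2 * 1.96 * 3.464414
Width = 13.5805

13.5805


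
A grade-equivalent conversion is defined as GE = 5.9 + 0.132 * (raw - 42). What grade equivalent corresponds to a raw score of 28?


raw - median = 28 - 42 = -14
slope * diff = 0.132 * -14 = -1.848
GE = 5.9 + -1.848
GE = 4.052

4.052


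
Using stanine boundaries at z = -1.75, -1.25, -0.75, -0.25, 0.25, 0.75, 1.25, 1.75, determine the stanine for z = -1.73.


Stanine boundaries: [-1.75, -1.25, -0.75, -0.25, 0.25, 0.75, 1.25, 1.75]
z = -1.73
Check each boundary:
  z >= -1.75 -> could be stanine 2
  z < -1.25
  z < -0.75
  z < -0.25
  z < 0.25
  z < 0.75
  z < 1.25
  z < 1.75
Highest qualifying boundary gives stanine = 2

2


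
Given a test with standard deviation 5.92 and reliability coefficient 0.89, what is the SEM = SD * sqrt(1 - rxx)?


SEM = SD * sqrt(1 - rxx)
SEM = 5.92 * sqrt(1 - 0.89)
SEM = 5.92 * sqrt(0.11) = 5.92 * 0.331662
SEM = 1.9634

1.9634


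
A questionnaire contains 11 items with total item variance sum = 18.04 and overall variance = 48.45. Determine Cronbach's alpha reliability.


alpha = (k/(k-1)) * (1 - sum(si^2)/s_total^2)
= (11/10) * (1 - 18.04/48.45)
alpha = 0.6904

0.6904


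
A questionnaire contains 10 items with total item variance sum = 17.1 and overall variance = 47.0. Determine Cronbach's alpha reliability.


alpha = (k/(k-1)) * (1 - sum(si^2)/s_total^2)
= (10/9) * (1 - 17.1/47.0)
alpha = 0.7069

0.7069


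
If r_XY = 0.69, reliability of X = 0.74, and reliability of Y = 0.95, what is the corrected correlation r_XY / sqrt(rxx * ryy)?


r_corrected = rxy / sqrt(rxx * ryy)
= 0.69 / sqrt(0.74 * 0.95)
= 0.69 / sqrt(0.703)
= 0.69 / 0.838451
r_corrected = 0.8229

0.8229


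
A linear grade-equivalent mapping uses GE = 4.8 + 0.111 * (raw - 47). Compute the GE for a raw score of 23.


raw - median = 23 - 47 = -24
slope * diff = 0.111 * -24 = -2.664
GE = 4.8 + -2.664
GE = 2.136

2.136


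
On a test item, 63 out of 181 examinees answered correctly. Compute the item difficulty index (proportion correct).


Item difficulty p = number correct / total examinees
p = 63 / 181
p = 0.3481

0.3481


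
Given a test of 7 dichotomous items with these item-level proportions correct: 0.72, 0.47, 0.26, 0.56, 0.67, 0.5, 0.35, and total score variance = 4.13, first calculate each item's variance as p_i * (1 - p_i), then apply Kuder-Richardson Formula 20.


For each item, compute p_i * q_i:
  Item 1: 0.72 * 0.28 = 0.2016
  Item 2: 0.47 * 0.53 = 0.2491
  Item 3: 0.26 * 0.74 = 0.1924
  Item 4: 0.56 * 0.44 = 0.2464
  Item 5: 0.67 * 0.33 = 0.2211
  Item 6: 0.5 * 0.5 = 0.25
  Item 7: 0.35 * 0.65 = 0.2275
Sum(p_i * q_i) = 0.2016 + 0.2491 + 0.1924 + 0.2464 + 0.2211 + 0.25 + 0.2275 = 1.5881
KR-20 = (k/(k-1)) * (1 - Sum(p_i*q_i) / Var_total)
= (7/6) * (1 - 1.5881/4.13)
= 1.1667 * 0.6155
KR-20 = 0.7181

0.7181


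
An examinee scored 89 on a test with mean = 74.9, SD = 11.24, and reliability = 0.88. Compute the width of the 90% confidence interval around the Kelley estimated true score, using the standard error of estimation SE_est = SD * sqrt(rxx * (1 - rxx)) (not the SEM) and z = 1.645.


True score estimate = 0.88*89 + 0.12*74.9 = 87.308
SE_est = SD * sqrt(rxx * (1 - rxx)) = 11.24 * sqrt(0.88 * 0.12) = 11.24 * sqrt(0.1056) = 3.652568
CI = T_est +/- z * SE_est, so width = 2 * z * SE_est = 2 * 1.645 * 3.652568
Width = 12.0169

12.0169


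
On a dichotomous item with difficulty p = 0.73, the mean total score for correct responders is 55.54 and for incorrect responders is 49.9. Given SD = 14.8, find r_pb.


q = 1 - p = 0.27
rpb = ((M1 - M0) / SD) * sqrt(p * q)
rpb = ((55.54 - 49.9) / 14.8) * sqrt(0.73 * 0.27)
rpb = 0.1692

0.1692


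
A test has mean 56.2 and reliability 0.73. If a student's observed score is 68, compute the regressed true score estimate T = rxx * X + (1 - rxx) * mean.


T_est = rxx * X + (1 - rxx) * mean
T_est = 0.73 * 68 + 0.27 * 56.2
T_est = 49.64 + 15.174
T_est = 64.814

64.814


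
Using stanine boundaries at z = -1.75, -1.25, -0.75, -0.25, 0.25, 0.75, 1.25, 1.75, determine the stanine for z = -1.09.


Stanine boundaries: [-1.75, -1.25, -0.75, -0.25, 0.25, 0.75, 1.25, 1.75]
z = -1.09
Check each boundary:
  z >= -1.75 -> could be stanine 2
  z >= -1.25 -> could be stanine 3
  z < -0.75
  z < -0.25
  z < 0.25
  z < 0.75
  z < 1.25
  z < 1.75
Highest qualifying boundary gives stanine = 3

3


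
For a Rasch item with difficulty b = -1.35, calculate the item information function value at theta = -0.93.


P = 1/(1+exp(-(-0.93--1.35))) = 0.6035
I = P*(1-P) = 0.6035 * 0.3965
I = 0.2393

0.2393


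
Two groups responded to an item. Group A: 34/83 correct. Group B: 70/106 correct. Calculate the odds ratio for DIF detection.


Odds_A = 34/49 = 0.6939
Odds_B = 70/36 = 1.9444
OR = Odds_A / Odds_B = 0.6939 / 1.9444
Exactly, OR = (34 * 36) / (49 * 70) = 1224 / 3430
OR = 0.3569

0.3569


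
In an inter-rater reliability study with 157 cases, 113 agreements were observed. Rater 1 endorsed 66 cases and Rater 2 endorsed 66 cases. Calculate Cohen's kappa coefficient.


P_o = 113/157 = 0.719745
P_e = (66*66 + 91*91) / 24649 = 0.512678
kappa = (P_o - P_e) / (1 - P_e)
kappa = (0.719745 - 0.512678) / (1 - 0.512678)
kappa = 0.4249

0.4249


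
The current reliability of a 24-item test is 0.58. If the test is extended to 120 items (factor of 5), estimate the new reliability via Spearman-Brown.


r_new = (n * rxx) / (1 + (n-1) * rxx)
r_new = (5 * 0.58) / (1 + 4 * 0.58)
r_new = 2.9 / 3.32
r_new = 0.8735

0.8735


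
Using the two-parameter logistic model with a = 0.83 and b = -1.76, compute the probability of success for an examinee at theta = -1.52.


a*(theta - b) = 0.83 * (-1.52 - -1.76) = 0.1992
exp(-0.1992) = 0.8194
P = 1 / (1 + 0.8194)
P = 0.5496

0.5496


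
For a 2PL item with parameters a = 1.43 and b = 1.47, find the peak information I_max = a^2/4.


For 2PL, max info at theta = b = 1.47
I_max = a^2 / 4 = 1.43^2 / 4
= 2.0449 / 4
I_max = 0.5112

0.5112


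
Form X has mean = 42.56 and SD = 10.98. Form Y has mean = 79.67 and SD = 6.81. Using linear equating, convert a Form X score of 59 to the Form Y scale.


slope = SD_Y / SD_X = 6.81 / 10.98 ~ 0.6202
intercept = mean_Y - slope * mean_X = 79.67 - (6.81 / 10.98) * 42.56 ~ 53.2735
Y = slope * X + intercept. To avoid rounding drift from the rounded slope/intercept, evaluate the equivalent form Y = mean_Y + SD_Y * (X - mean_X) / SD_X at full precision:
Y = 79.67 + 6.81 * (59 - 42.56) / 10.98
Y = 79.67 + 6.81 * 16.44 / 10.98
Y = 79.67 + 111.9564 / 10.98
Y = 79.67 + 10.1964
Y = 89.8664

89.8664


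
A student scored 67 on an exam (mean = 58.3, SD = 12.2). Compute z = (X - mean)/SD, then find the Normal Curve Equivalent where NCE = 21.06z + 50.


z = (X - mean) / SD = (67 - 58.3) / 12.2
z = 8.7 / 12.2
z = 0.7131
NCE = NCE = 21.06z + 50
Carry z at full precision (z = 8.7 / 12.2) into the conversion:
NCE = 21.06 * (8.7 / 12.2) + 50 = 183.222 / 12.2 + 50
NCE = 15.0182 + 50
NCE = 65.0182

65.0182


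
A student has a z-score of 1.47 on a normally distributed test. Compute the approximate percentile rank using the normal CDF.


CDF(z) = 0.5 * (1 + erf(z/sqrt(2)))
erf(1.0394) = 0.8584
CDF = 0.9292
Percentile rank = 0.9292 * 100 = 92.92

92.92


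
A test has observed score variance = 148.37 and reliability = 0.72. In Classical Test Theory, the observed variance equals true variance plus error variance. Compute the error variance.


var_true = rxx * var_obs = 0.72 * 148.37 = 106.8264
var_error = var_obs - var_true
var_error = 148.37 - 106.8264
var_error = 41.5436

41.5436


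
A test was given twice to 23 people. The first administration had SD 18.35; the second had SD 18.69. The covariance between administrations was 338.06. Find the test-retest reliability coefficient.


r = cov(X,Y) / (SD_X * SD_Y)
r = 338.06 / (18.35 * 18.69)
r = 338.06 / 342.9615
r = 0.9857

0.9857


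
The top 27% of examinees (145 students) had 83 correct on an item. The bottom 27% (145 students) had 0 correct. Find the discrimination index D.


p_upper = 83/145 = 0.5724
p_lower = 0/145 = 0.0
D = 0.5724 - 0.0 = 0.5724

0.5724


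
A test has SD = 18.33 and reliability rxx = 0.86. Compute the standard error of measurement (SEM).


SEM = SD * sqrt(1 - rxx)
SEM = 18.33 * sqrt(1 - 0.86)
SEM = 18.33 * sqrt(0.14) = 18.33 * 0.374166
SEM = 6.8585

6.8585


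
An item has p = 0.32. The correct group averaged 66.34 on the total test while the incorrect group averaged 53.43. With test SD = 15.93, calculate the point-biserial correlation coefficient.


q = 1 - p = 0.68
rpb = ((M1 - M0) / SD) * sqrt(p * q)
rpb = ((66.34 - 53.43) / 15.93) * sqrt(0.32 * 0.68)
rpb = 0.378

0.378


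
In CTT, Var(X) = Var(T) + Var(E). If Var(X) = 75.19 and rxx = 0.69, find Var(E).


var_true = rxx * var_obs = 0.69 * 75.19 = 51.8811
var_error = var_obs - var_true
var_error = 75.19 - 51.8811
var_error = 23.3089

23.3089


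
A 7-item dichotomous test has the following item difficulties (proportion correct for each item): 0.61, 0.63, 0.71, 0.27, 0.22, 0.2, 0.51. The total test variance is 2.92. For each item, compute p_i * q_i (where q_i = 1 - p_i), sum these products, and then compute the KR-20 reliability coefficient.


For each item, compute p_i * q_i:
  Item 1: 0.61 * 0.39 = 0.2379
  Item 2: 0.63 * 0.37 = 0.2331
  Item 3: 0.71 * 0.29 = 0.2059
  Item 4: 0.27 * 0.73 = 0.1971
  Item 5: 0.22 * 0.78 = 0.1716
  Item 6: 0.2 * 0.8 = 0.16
  Item 7: 0.51 * 0.49 = 0.2499
Sum(p_i * q_i) = 0.2379 + 0.2331 + 0.2059 + 0.1971 + 0.1716 + 0.16 + 0.2499 = 1.4555
KR-20 = (k/(k-1)) * (1 - Sum(p_i*q_i) / Var_total)
= (7/6) * (1 - 1.4555/2.92)
= 1.1667 * 0.5015
KR-20 = 0.5851

0.5851


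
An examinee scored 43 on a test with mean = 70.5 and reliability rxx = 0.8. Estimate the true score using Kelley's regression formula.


T_est = rxx * X + (1 - rxx) * mean
T_est = 0.8 * 43 + 0.2 * 70.5
T_est = 34.4 + 14.1
T_est = 48.5

48.5


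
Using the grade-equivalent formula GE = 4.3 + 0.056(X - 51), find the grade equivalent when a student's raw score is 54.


raw - median = 54 - 51 = 3
slope * diff = 0.056 * 3 = 0.168
GE = 4.3 + 0.168
GE = 4.468

4.468


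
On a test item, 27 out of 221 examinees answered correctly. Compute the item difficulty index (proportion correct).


Item difficulty p = number correct / total examinees
p = 27 / 221
p = 0.1222

0.1222


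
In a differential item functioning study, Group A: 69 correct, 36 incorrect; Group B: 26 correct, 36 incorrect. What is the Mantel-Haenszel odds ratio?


Odds_A = 69/36 = 1.9167
Odds_B = 26/36 = 0.7222
OR = Odds_A / Odds_B = 1.9167 / 0.7222
Exactly, OR = (69 * 36) / (36 * 26) = 2484 / 936
OR = 2.6538

2.6538


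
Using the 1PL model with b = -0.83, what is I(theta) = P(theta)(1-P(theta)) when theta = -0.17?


P = 1/(1+exp(-(-0.17--0.83))) = 0.6593
I = P*(1-P) = 0.6593 * 0.3407
I = 0.2246

0.2246


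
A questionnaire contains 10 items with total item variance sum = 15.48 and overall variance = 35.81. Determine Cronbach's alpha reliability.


alpha = (k/(k-1)) * (1 - sum(si^2)/s_total^2)
= (10/9) * (1 - 15.48/35.81)
alpha = 0.6308

0.6308


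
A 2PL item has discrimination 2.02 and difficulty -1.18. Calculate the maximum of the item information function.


For 2PL, max info at theta = b = -1.18
I_max = a^2 / 4 = 2.02^2 / 4
= 4.0804 / 4
I_max = 1.0201

1.0201


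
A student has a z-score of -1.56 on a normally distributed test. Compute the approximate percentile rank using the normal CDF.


CDF(z) = 0.5 * (1 + erf(z/sqrt(2)))
erf(-1.1031) = -0.8812
CDF = 0.0594
Percentile rank = 0.0594 * 100 = 5.94

5.94


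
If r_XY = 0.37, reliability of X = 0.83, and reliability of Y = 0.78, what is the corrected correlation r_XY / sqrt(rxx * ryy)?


r_corrected = rxy / sqrt(rxx * ryy)
= 0.37 / sqrt(0.83 * 0.78)
= 0.37 / sqrt(0.6474)
= 0.37 / 0.804612
r_corrected = 0.4598

0.4598


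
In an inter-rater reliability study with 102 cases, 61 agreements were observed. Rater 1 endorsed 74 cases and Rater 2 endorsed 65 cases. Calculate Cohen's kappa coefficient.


P_o = 61/102 = 0.598039
P_e = (74*65 + 28*37) / 10404 = 0.561899
kappa = (P_o - P_e) / (1 - P_e)
kappa = (0.598039 - 0.561899) / (1 - 0.561899)
kappa = 0.0825

0.0825


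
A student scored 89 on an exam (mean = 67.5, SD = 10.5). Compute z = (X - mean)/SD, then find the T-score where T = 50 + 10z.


z = (X - mean) / SD = (89 - 67.5) / 10.5
z = 21.5 / 10.5
z = 2.0476
T-score = T = 50 + 10z
Carry z at full precision (z = 21.5 / 10.5) into the conversion:
T-score = 50 + 10 * (21.5 / 10.5) = 50 + 215 / 10.5
T-score = 50 + 20.4762
T-score = 70.4762

70.4762


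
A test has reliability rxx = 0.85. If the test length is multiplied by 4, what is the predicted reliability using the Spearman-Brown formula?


r_new = (n * rxx) / (1 + (n-1) * rxx)
r_new = (4 * 0.85) / (1 + 3 * 0.85)
r_new = 3.4 / 3.55
r_new = 0.9577

0.9577


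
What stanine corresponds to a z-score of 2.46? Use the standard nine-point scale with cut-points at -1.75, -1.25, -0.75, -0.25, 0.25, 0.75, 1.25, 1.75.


Stanine boundaries: [-1.75, -1.25, -0.75, -0.25, 0.25, 0.75, 1.25, 1.75]
z = 2.46
Check each boundary:
  z >= -1.75 -> could be stanine 2
  z >= -1.25 -> could be stanine 3
  z >= -0.75 -> could be stanine 4
  z >= -0.25 -> could be stanine 5
  z >= 0.25 -> could be stanine 6
  z >= 0.75 -> could be stanine 7
  z >= 1.25 -> could be stanine 8
  z >= 1.75 -> could be stanine 9
Highest qualifying boundary gives stanine = 9

9


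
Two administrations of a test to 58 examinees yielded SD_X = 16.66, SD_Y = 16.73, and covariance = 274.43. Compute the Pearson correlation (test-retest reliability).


r = cov(X,Y) / (SD_X * SD_Y)
r = 274.43 / (16.66 * 16.73)
r = 274.43 / 278.7218
r = 0.9846

0.9846


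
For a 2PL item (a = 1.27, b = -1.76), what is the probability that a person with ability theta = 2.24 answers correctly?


a*(theta - b) = 1.27 * (2.24 - -1.76) = 5.08
exp(-5.08) = 0.0062
P = 1 / (1 + 0.0062)
P = 0.9938

0.9938


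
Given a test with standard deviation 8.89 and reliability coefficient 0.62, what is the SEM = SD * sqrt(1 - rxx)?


SEM = SD * sqrt(1 - rxx)
SEM = 8.89 * sqrt(1 - 0.62)
SEM = 8.89 * sqrt(0.38) = 8.89 * 0.616441
SEM = 5.4802

5.4802


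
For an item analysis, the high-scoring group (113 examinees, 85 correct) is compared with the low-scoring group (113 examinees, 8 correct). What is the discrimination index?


p_upper = 85/113 = 0.7522
p_lower = 8/113 = 0.0708
D = 0.7522 - 0.0708 = 0.6814

0.6814


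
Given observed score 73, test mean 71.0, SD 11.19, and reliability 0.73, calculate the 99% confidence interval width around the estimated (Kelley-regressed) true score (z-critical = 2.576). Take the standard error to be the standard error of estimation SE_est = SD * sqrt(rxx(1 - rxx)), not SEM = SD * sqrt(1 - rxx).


True score estimate = 0.73*73 + 0.27*71.0 = 72.46
SE_est = SD * sqrt(rxx * (1 - rxx)) = 11.19 * sqrt(0.73 * 0.27) = 11.19 * sqrt(0.1971) = 4.967906
CI = T_est +/- z * SE_est, so width = 2 * z * SE_est = 2 * 2.576 * 4.967906
Width = 25.5947

25.5947


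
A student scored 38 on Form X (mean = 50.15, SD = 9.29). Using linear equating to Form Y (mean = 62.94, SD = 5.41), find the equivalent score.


slope = SD_Y / SD_X = 5.41 / 9.29 ~ 0.5823
intercept = mean_Y - slope * mean_X = 62.94 - (5.41 / 9.29) * 50.15 ~ 33.7353
Y = slope * X + intercept. To avoid rounding drift from the rounded slope/intercept, evaluate the equivalent form Y = mean_Y + SD_Y * (X - mean_X) / SD_X at full precision:
Y = 62.94 + 5.41 * (38 - 50.15) / 9.29
Y = 62.94 - 5.41 * 12.15 / 9.29
Y = 62.94 - 65.7315 / 9.29
Y = 62.94 - 7.0755
Y = 55.8645

55.8645


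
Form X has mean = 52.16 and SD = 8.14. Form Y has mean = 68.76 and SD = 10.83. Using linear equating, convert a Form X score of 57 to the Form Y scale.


slope = SD_Y / SD_X = 10.83 / 8.14 ~ 1.3305
intercept = mean_Y - slope * mean_X = 68.76 - (10.83 / 8.14) * 52.16 ~ -0.6371
Y = slope * X + intercept. To avoid rounding drift from the rounded slope/intercept, evaluate the equivalent form Y = mean_Y + SD_Y * (X - mean_X) / SD_X at full precision:
Y = 68.76 + 10.83 * (57 - 52.16) / 8.14
Y = 68.76 + 10.83 * 4.84 / 8.14
Y = 68.76 + 52.4172 / 8.14
Y = 68.76 + 6.4395
Y = 75.1995

75.1995


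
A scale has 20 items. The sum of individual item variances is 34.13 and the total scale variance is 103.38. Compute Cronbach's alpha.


alpha = (k/(k-1)) * (1 - sum(si^2)/s_total^2)
= (20/19) * (1 - 34.13/103.38)
alpha = 0.7051

0.7051


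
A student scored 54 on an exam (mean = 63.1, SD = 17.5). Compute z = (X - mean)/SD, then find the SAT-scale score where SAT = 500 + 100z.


z = (X - mean) / SD = (54 - 63.1) / 17.5
z = -9.1 / 17.5
z = -0.52
SAT-scale = SAT = 500 + 100z
Carry z at full precision (z = -9.1 / 17.5) into the conversion:
SAT-scale = 500 + 100 * (-9.1 / 17.5) = 500 + -910 / 17.5
SAT-scale = 500 + -52.0
SAT-scale = 448.0

448.0


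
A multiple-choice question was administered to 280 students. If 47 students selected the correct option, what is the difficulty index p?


Item difficulty p = number correct / total examinees
p = 47 / 280
p = 0.1679

0.1679


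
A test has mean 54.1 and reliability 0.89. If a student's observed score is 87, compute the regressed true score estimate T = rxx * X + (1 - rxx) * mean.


T_est = rxx * X + (1 - rxx) * mean
T_est = 0.89 * 87 + 0.11 * 54.1
T_est = 77.43 + 5.951
T_est = 83.381

83.381


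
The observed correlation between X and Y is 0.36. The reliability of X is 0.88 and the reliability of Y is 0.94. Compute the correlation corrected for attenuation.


r_corrected = rxy / sqrt(rxx * ryy)
= 0.36 / sqrt(0.88 * 0.94)
= 0.36 / sqrt(0.8272)
= 0.36 / 0.909505
r_corrected = 0.3958

0.3958


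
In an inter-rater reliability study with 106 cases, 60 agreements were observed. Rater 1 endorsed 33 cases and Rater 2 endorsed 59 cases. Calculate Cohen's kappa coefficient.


P_o = 60/106 = 0.566038
P_e = (33*59 + 73*47) / 11236 = 0.47864
kappa = (P_o - P_e) / (1 - P_e)
kappa = (0.566038 - 0.47864) / (1 - 0.47864)
kappa = 0.1676

0.1676


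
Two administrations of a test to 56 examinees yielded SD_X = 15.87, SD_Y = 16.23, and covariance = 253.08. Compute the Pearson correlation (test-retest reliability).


r = cov(X,Y) / (SD_X * SD_Y)
r = 253.08 / (15.87 * 16.23)
r = 253.08 / 257.5701
r = 0.9826

0.9826


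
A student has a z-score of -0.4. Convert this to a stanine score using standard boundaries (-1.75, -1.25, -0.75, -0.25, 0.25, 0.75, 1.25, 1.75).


Stanine boundaries: [-1.75, -1.25, -0.75, -0.25, 0.25, 0.75, 1.25, 1.75]
z = -0.4
Check each boundary:
  z >= -1.75 -> could be stanine 2
  z >= -1.25 -> could be stanine 3
  z >= -0.75 -> could be stanine 4
  z < -0.25
  z < 0.25
  z < 0.75
  z < 1.25
  z < 1.75
Highest qualifying boundary gives stanine = 4

4


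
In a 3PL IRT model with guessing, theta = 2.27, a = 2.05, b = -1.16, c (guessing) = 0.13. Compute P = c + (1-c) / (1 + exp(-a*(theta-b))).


logit = 2.05*(2.27 - -1.16) = 7.0315
P* = 1/(1 + exp(-7.0315)) = 0.9991
P = 0.13 + (1 - 0.13) * 0.9991
P = 0.9992

0.9992


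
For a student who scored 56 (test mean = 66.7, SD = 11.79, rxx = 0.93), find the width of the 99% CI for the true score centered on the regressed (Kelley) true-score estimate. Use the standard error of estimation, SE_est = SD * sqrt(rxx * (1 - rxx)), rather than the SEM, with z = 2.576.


True score estimate = 0.93*56 + 0.07*66.7 = 56.749
SE_est = SD * sqrt(rxx * (1 - rxx)) = 11.79 * sqrt(0.93 * 0.07) = 11.79 * sqrt(0.0651) = 3.008183
CI = T_est +/- z * SE_est, so width = 2 * z * SE_est = 2 * 2.576 * 3.008183
Width = 15.4982

15.4982


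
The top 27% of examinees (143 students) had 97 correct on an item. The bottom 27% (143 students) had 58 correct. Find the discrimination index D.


p_upper = 97/143 = 0.6783
p_lower = 58/143 = 0.4056
D = 0.6783 - 0.4056 = 0.2727

0.2727


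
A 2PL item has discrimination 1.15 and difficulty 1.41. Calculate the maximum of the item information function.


For 2PL, max info at theta = b = 1.41
I_max = a^2 / 4 = 1.15^2 / 4
= 1.3225 / 4
I_max = 0.3306

0.3306


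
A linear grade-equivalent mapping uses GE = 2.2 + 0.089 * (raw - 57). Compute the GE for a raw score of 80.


raw - median = 80 - 57 = 23
slope * diff = 0.089 * 23 = 2.047
GE = 2.2 + 2.047
GE = 4.247

4.247


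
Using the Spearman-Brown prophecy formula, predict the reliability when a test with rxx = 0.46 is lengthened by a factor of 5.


r_new = (n * rxx) / (1 + (n-1) * rxx)
r_new = (5 * 0.46) / (1 + 4 * 0.46)
r_new = 2.3 / 2.84
r_new = 0.8099

0.8099


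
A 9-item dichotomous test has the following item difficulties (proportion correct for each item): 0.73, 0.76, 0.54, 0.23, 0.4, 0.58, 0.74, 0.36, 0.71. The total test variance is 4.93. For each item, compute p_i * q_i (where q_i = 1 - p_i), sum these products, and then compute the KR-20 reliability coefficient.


For each item, compute p_i * q_i:
  Item 1: 0.73 * 0.27 = 0.1971
  Item 2: 0.76 * 0.24 = 0.1824
  Item 3: 0.54 * 0.46 = 0.2484
  Item 4: 0.23 * 0.77 = 0.1771
  Item 5: 0.4 * 0.6 = 0.24
  Item 6: 0.58 * 0.42 = 0.2436
  Item 7: 0.74 * 0.26 = 0.1924
  Item 8: 0.36 * 0.64 = 0.2304
  Item 9: 0.71 * 0.29 = 0.2059
Sum(p_i * q_i) = 0.1971 + 0.1824 + 0.2484 + 0.1771 + 0.24 + 0.2436 + 0.1924 + 0.2304 + 0.2059 = 1.9173
KR-20 = (k/(k-1)) * (1 - Sum(p_i*q_i) / Var_total)
= (9/8) * (1 - 1.9173/4.93)
= 1.125 * 0.6111
KR-20 = 0.6875

0.6875


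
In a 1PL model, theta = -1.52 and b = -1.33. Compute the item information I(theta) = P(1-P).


P = 1/(1+exp(-(-1.52--1.33))) = 0.4526
I = P*(1-P) = 0.4526 * 0.5474
I = 0.2478

0.2478


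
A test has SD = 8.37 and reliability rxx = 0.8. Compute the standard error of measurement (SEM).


SEM = SD * sqrt(1 - rxx)
SEM = 8.37 * sqrt(1 - 0.8)
SEM = 8.37 * sqrt(0.2) = 8.37 * 0.447214
SEM = 3.7432

3.7432


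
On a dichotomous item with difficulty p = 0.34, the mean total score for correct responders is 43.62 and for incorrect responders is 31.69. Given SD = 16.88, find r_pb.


q = 1 - p = 0.66
rpb = ((M1 - M0) / SD) * sqrt(p * q)
rpb = ((43.62 - 31.69) / 16.88) * sqrt(0.34 * 0.66)
rpb = 0.3348

0.3348


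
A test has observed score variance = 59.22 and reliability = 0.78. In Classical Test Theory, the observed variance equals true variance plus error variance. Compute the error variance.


var_true = rxx * var_obs = 0.78 * 59.22 = 46.1916
var_error = var_obs - var_true
var_error = 59.22 - 46.1916
var_error = 13.0284

13.0284


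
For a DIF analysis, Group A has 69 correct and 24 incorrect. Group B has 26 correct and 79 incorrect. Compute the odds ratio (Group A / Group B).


Odds_A = 69/24 = 2.875
Odds_B = 26/79 = 0.3291
OR = Odds_A / Odds_B = 2.875 / 0.3291
Exactly, OR = (69 * 79) / (24 * 26) = 5451 / 624
OR = 8.7356

8.7356


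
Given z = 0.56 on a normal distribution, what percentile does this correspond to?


CDF(z) = 0.5 * (1 + erf(z/sqrt(2)))
erf(0.396) = 0.4245
CDF = 0.7123
Percentile rank = 0.7123 * 100 = 71.23

71.23


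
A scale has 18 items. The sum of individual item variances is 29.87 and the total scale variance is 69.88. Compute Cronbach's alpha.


alpha = (k/(k-1)) * (1 - sum(si^2)/s_total^2)
= (18/17) * (1 - 29.87/69.88)
alpha = 0.6062

0.6062


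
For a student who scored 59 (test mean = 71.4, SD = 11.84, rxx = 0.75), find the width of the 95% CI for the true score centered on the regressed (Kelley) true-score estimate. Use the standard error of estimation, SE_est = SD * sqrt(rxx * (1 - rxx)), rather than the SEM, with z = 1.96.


True score estimate = 0.75*59 + 0.25*71.4 = 62.1
SE_est = SD * sqrt(rxx * (1 - rxx)) = 11.84 * sqrt(0.75 * 0.25) = 11.84 * sqrt(0.1875) = 5.12687
CI = T_est +/- z * SE_est, so width = 2 * z * SE_est = 2 * 1.96 * 5.12687
Width = 20.0973

20.0973


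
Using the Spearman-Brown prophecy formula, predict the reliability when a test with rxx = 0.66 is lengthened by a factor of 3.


r_new = (n * rxx) / (1 + (n-1) * rxx)
r_new = (3 * 0.66) / (1 + 2 * 0.66)
r_new = 1.98 / 2.32
r_new = 0.8534

0.8534


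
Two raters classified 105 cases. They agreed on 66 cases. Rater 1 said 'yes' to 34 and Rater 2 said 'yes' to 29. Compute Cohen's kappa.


P_o = 66/105 = 0.628571
P_e = (34*29 + 71*76) / 11025 = 0.578866
kappa = (P_o - P_e) / (1 - P_e)
kappa = (0.628571 - 0.578866) / (1 - 0.578866)
kappa = 0.118

0.118


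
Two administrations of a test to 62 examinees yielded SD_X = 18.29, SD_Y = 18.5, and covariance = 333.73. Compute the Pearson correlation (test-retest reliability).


r = cov(X,Y) / (SD_X * SD_Y)
r = 333.73 / (18.29 * 18.5)
r = 333.73 / 338.365
r = 0.9863

0.9863


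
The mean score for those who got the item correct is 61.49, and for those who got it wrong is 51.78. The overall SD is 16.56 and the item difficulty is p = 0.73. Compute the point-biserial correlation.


q = 1 - p = 0.27
rpb = ((M1 - M0) / SD) * sqrt(p * q)
rpb = ((61.49 - 51.78) / 16.56) * sqrt(0.73 * 0.27)
rpb = 0.2603

0.2603


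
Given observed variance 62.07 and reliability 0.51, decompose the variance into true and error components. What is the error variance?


var_true = rxx * var_obs = 0.51 * 62.07 = 31.6557
var_error = var_obs - var_true
var_error = 62.07 - 31.6557
var_error = 30.4143

30.4143


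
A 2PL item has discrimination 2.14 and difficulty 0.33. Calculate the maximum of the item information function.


For 2PL, max info at theta = b = 0.33
I_max = a^2 / 4 = 2.14^2 / 4
= 4.5796 / 4
I_max = 1.1449

1.1449


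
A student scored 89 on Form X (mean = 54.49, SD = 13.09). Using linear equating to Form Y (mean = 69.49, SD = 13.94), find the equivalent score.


slope = SD_Y / SD_X = 13.94 / 13.09 ~ 1.0649
intercept = mean_Y - slope * mean_X = 69.49 - (13.94 / 13.09) * 54.49 ~ 11.4617
Y = slope * X + intercept. To avoid rounding drift from the rounded slope/intercept, evaluate the equivalent form Y = mean_Y + SD_Y * (X - mean_X) / SD_X at full precision:
Y = 69.49 + 13.94 * (89 - 54.49) / 13.09
Y = 69.49 + 13.94 * 34.51 / 13.09
Y = 69.49 + 481.0694 / 13.09
Y = 69.49 + 36.7509
Y = 106.2409

106.2409


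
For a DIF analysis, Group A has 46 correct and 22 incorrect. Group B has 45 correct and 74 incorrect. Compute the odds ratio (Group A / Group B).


Odds_A = 46/22 = 2.0909
Odds_B = 45/74 = 0.6081
OR = Odds_A / Odds_B = 2.0909 / 0.6081
Exactly, OR = (46 * 74) / (22 * 45) = 3404 / 990
OR = 3.4384

3.4384


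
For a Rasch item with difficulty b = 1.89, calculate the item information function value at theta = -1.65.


P = 1/(1+exp(-(-1.65-1.89))) = 0.0282
I = P*(1-P) = 0.0282 * 0.9718
I = 0.0274

0.0274


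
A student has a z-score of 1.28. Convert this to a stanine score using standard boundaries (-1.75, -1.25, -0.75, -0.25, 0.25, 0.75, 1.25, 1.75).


Stanine boundaries: [-1.75, -1.25, -0.75, -0.25, 0.25, 0.75, 1.25, 1.75]
z = 1.28
Check each boundary:
  z >= -1.75 -> could be stanine 2
  z >= -1.25 -> could be stanine 3
  z >= -0.75 -> could be stanine 4
  z >= -0.25 -> could be stanine 5
  z >= 0.25 -> could be stanine 6
  z >= 0.75 -> could be stanine 7
  z >= 1.25 -> could be stanine 8
  z < 1.75
Highest qualifying boundary gives stanine = 8

8


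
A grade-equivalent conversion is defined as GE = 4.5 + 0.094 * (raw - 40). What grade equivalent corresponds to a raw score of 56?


raw - median = 56 - 40 = 16
slope * diff = 0.094 * 16 = 1.504
GE = 4.5 + 1.504
GE = 6.004

6.004


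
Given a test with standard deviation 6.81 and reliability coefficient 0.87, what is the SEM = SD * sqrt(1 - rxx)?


SEM = SD * sqrt(1 - rxx)
SEM = 6.81 * sqrt(1 - 0.87)
SEM = 6.81 * sqrt(0.13) = 6.81 * 0.360555
SEM = 2.4554

2.4554


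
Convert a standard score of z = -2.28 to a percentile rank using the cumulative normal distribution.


CDF(z) = 0.5 * (1 + erf(z/sqrt(2)))
erf(-1.6122) = -0.9774
CDF = 0.0113
Percentile rank = 0.0113 * 100 = 1.13

1.13


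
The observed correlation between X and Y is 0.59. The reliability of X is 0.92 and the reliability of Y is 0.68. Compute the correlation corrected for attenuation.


r_corrected = rxy / sqrt(rxx * ryy)
= 0.59 / sqrt(0.92 * 0.68)
= 0.59 / sqrt(0.6256)
= 0.59 / 0.790949
r_corrected = 0.7459

0.7459


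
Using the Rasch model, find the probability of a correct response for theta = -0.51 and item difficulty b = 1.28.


theta - b = -0.51 - 1.28 = -1.79
exp(-(theta - b)) = exp(1.79) = 5.9895
P = 1 / (1 + 5.9895)
P = 0.1431

0.1431


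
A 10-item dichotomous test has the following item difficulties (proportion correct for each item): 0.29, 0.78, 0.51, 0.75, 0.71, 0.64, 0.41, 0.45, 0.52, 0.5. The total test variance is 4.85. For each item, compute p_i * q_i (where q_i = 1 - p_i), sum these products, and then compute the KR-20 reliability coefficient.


For each item, compute p_i * q_i:
  Item 1: 0.29 * 0.71 = 0.2059
  Item 2: 0.78 * 0.22 = 0.1716
  Item 3: 0.51 * 0.49 = 0.2499
  Item 4: 0.75 * 0.25 = 0.1875
  Item 5: 0.71 * 0.29 = 0.2059
  Item 6: 0.64 * 0.36 = 0.2304
  Item 7: 0.41 * 0.59 = 0.2419
  Item 8: 0.45 * 0.55 = 0.2475
  Item 9: 0.52 * 0.48 = 0.2496
  Item 10: 0.5 * 0.5 = 0.25
Sum(p_i * q_i) = 0.2059 + 0.1716 + 0.2499 + 0.1875 + 0.2059 + 0.2304 + 0.2419 + 0.2475 + 0.2496 + 0.25 = 2.2402
KR-20 = (k/(k-1)) * (1 - Sum(p_i*q_i) / Var_total)
= (10/9) * (1 - 2.2402/4.85)
= 1.1111 * 0.5381
KR-20 = 0.5979

0.5979


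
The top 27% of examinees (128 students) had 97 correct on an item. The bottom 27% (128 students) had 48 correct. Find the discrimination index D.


p_upper = 97/128 = 0.7578
p_lower = 48/128 = 0.375
D = 0.7578 - 0.375 = 0.3828

0.3828


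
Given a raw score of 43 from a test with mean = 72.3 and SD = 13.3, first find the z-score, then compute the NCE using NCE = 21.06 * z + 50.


z = (X - mean) / SD = (43 - 72.3) / 13.3
z = -29.3 / 13.3
z = -2.203
NCE = NCE = 21.06z + 50
Carry z at full precision (z = -29.3 / 13.3) into the conversion:
NCE = 21.06 * (-29.3 / 13.3) + 50 = -617.058 / 13.3 + 50
NCE = -46.3953 + 50
NCE = 3.6047

3.6047


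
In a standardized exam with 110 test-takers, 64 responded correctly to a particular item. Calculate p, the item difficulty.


Item difficulty p = number correct / total examinees
p = 64 / 110
p = 0.5818

0.5818


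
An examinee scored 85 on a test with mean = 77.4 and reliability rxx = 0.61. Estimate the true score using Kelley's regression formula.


T_est = rxx * X + (1 - rxx) * mean
T_est = 0.61 * 85 + 0.39 * 77.4
T_est = 51.85 + 30.186
T_est = 82.036

82.036


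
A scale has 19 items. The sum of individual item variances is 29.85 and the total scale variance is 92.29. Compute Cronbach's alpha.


alpha = (k/(k-1)) * (1 - sum(si^2)/s_total^2)
= (19/18) * (1 - 29.85/92.29)
alpha = 0.7141

0.7141


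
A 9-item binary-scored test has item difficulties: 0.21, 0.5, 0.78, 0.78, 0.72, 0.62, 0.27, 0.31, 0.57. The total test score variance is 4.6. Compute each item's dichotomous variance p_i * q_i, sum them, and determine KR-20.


For each item, compute p_i * q_i:
  Item 1: 0.21 * 0.79 = 0.1659
  Item 2: 0.5 * 0.5 = 0.25
  Item 3: 0.78 * 0.22 = 0.1716
  Item 4: 0.78 * 0.22 = 0.1716
  Item 5: 0.72 * 0.28 = 0.2016
  Item 6: 0.62 * 0.38 = 0.2356
  Item 7: 0.27 * 0.73 = 0.1971
  Item 8: 0.31 * 0.69 = 0.2139
  Item 9: 0.57 * 0.43 = 0.2451
Sum(p_i * q_i) = 0.1659 + 0.25 + 0.1716 + 0.1716 + 0.2016 + 0.2356 + 0.1971 + 0.2139 + 0.2451 = 1.8524
KR-20 = (k/(k-1)) * (1 - Sum(p_i*q_i) / Var_total)
= (9/8) * (1 - 1.8524/4.6)
= 1.125 * 0.5973
KR-20 = 0.672

0.672


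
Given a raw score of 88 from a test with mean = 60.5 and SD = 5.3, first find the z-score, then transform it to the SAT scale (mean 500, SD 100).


z = (X - mean) / SD = (88 - 60.5) / 5.3
z = 27.5 / 5.3
z = 5.1887
SAT-scale = SAT = 500 + 100z
Carry z at full precision (z = 27.5 / 5.3) into the conversion:
SAT-scale = 500 + 100 * (27.5 / 5.3) = 500 + 2750 / 5.3
SAT-scale = 500 + 518.8679
SAT-scale = 1018.8679

1018.8679


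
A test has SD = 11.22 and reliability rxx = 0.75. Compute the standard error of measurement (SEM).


SEM = SD * sqrt(1 - rxx)
SEM = 11.22 * sqrt(1 - 0.75)
SEM = 11.22 * sqrt(0.25) = 11.22 * 0.5
SEM = 5.61

5.61


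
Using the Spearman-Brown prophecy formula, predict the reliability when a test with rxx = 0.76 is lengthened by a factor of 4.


r_new = (n * rxx) / (1 + (n-1) * rxx)
r_new = (4 * 0.76) / (1 + 3 * 0.76)
r_new = 3.04 / 3.28
r_new = 0.9268

0.9268


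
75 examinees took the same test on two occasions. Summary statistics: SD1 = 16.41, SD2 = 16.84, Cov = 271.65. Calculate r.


r = cov(X,Y) / (SD_X * SD_Y)
r = 271.65 / (16.41 * 16.84)
r = 271.65 / 276.3444
r = 0.983

0.983


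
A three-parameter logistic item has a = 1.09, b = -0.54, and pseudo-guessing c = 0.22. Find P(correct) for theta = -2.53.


logit = 1.09*(-2.53 - -0.54) = -2.1691
P* = 1/(1 + exp(--2.1691)) = 0.1026
P = 0.22 + (1 - 0.22) * 0.1026
P = 0.3

0.3


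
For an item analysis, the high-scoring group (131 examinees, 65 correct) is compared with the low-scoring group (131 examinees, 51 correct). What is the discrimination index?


p_upper = 65/131 = 0.4962
p_lower = 51/131 = 0.3893
D = 0.4962 - 0.3893 = 0.1069

0.1069


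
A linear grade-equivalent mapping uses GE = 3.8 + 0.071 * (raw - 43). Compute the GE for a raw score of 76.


raw - median = 76 - 43 = 33
slope * diff = 0.071 * 33 = 2.343
GE = 3.8 + 2.343
GE = 6.143

6.143


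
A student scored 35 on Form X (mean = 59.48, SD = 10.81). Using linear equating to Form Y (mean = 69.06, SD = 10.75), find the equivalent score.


slope = SD_Y / SD_X = 10.75 / 10.81 ~ 0.9944
intercept = mean_Y - slope * mean_X = 69.06 - (10.75 / 10.81) * 59.48 ~ 9.9101
Y = slope * X + intercept. To avoid rounding drift from the rounded slope/intercept, evaluate the equivalent form Y = mean_Y + SD_Y * (X - mean_X) / SD_X at full precision:
Y = 69.06 + 10.75 * (35 - 59.48) / 10.81
Y = 69.06 - 10.75 * 24.48 / 10.81
Y = 69.06 - 263.16 / 10.81
Y = 69.06 - 24.3441
Y = 44.7159

44.7159


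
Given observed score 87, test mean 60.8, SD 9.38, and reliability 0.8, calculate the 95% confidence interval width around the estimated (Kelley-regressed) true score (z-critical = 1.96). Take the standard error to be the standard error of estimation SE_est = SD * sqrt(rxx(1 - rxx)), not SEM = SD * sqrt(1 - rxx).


True score estimate = 0.8*87 + 0.2*60.8 = 81.76
SE_est = SD * sqrt(rxx * (1 - rxx)) = 9.38 * sqrt(0.8 * 0.2) = 9.38 * sqrt(0.16) = 3.752
CI = T_est +/- z * SE_est, so width = 2 * z * SE_est = 2 * 1.96 * 3.752
Width = 14.7078

14.7078
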